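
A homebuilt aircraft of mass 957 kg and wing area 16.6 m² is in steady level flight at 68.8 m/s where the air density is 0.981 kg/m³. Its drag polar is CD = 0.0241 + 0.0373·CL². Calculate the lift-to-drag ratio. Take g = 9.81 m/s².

Weight W = mg = 957 × 9.81 = 9388.2 N; in level flight L = W.
q = ½ρv² = ½ × 0.981 × 68.8² = 2322 Pa.
CL = 2W/(ρv²S) = 2×9388.2/(0.981×68.8²×16.6) = 0.2436.
CD = 0.0241 + 0.0373 × 0.2436² = 0.02631.
L/D = CL/CD = 0.2436 / 0.02631 = 9.26

L/D = 9.26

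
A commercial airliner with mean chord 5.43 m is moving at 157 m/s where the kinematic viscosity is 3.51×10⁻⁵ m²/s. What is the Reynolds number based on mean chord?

Re = v·c/ν = 157 × 5.43 / (3.51×10⁻⁵) = 2.43×10^7

Re = 2.43×10^7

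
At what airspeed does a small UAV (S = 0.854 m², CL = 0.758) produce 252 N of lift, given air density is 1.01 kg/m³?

L = ½ρv²S·CL ⇒ v = √(2L/(ρ·S·CL))
v = √(2 × 252 / (1.01 × 0.854 × 0.758)) = √770.9 = 27.8 m/s

v = 27.8 m/s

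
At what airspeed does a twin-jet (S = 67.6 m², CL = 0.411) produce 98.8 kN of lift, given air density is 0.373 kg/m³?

v = 138 m/s

L = ½ρv²S·CL ⇒ v = √(2L/(ρ·S·CL))
v = √(2 × 98800 / (0.373 × 67.6 × 0.411)) = √19070 = 138 m/s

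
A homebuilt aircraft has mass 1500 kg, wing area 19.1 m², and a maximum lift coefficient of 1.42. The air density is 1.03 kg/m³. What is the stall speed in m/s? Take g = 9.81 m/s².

Weight W = mg = 1500 × 9.81 = 14720 N.
From L = ½ρV²S·CL,max = W: V_stall = √(2W/(ρSCL,max)) = √(2·14720/(1.03·19.1·1.42))
V_stall = √1053 = 32.5 m/s

V_stall = 32.5 m/s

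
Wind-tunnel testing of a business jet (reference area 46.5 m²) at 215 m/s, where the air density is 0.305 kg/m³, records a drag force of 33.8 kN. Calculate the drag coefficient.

CD = 0.103

From D = ½ρv²S·CD, rearranging gives CD = 2D/(ρv²S).
CD = 2 × 33800 / (0.305 × 215² × 46.5) = 0.103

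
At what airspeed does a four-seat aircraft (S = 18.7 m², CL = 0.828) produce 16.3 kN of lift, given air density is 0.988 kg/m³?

L = ½ρv²S·CL ⇒ v = √(2L/(ρ·S·CL))
v = √(2 × 16300 / (0.988 × 18.7 × 0.828)) = √2131 = 46.2 m/s

v = 46.2 m/s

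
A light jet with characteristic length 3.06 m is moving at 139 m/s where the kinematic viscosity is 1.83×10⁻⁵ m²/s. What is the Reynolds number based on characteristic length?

Re = 2.32×10^7

Re = v·c/ν = 139 × 3.06 / (1.83×10⁻⁵) = 2.32×10^7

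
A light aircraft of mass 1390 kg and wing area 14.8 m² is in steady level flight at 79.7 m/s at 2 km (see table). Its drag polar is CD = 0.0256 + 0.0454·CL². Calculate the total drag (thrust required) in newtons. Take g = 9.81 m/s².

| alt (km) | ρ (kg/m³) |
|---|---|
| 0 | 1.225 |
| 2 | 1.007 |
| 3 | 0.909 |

D = 1390 N

At 2 km, from the table: ρ = 1.007 kg/m³.
Level flight ⇒ L = W = m·g = 1390 × 9.81 = 13636 N.
q = ½ρv² = ½ × 1.007 × 79.7² = 3198 Pa.
CL = W/(q·S) = 13636 / (3198 × 14.8) = 0.2881.
CD = 0.0256 + 0.0454 × 0.2881² = 0.02937.
D = q·S·CD = 3198 × 14.8 × 0.02937 = 1390 N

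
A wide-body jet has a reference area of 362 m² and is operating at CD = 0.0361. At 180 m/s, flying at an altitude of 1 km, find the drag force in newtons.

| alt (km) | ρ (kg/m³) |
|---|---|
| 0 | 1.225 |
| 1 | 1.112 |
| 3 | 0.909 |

At 1 km, from the table: ρ = 1.112 kg/m³.
D = ½ρv²S·CD = ½ × 1.112 × 180² × 362 × 0.0361 = 2.35×10^5 N ≈ 235 kN

D = 2.35×10^5 N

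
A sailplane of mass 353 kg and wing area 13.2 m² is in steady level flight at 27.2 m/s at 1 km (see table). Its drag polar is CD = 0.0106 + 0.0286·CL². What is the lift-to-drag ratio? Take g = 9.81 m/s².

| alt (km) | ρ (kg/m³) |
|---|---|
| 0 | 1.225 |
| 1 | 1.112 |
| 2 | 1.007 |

L/D = 28.7

At 1 km, from the table: ρ = 1.112 kg/m³.
In steady level flight, lift balances weight: W = mg = 353 × 9.81 = 3462.9 N.
Dynamic pressure q = 0.5 × 1.112 × 27.2² = 411.4 Pa.
CL = W/(q·S) = 3462.9 / (411.4 × 13.2) = 0.6378.
CD = 0.0106 + 0.0286 × 0.6378² = 0.02223.
L/D = CL/CD = 0.6378 / 0.02223 = 28.7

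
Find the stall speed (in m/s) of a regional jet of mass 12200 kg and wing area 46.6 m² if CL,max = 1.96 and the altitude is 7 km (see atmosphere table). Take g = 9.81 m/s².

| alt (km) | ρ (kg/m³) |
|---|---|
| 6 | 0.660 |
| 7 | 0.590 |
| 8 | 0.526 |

At 7 km, from the table: ρ = 0.590 kg/m³.
Stall occurs when L = W at CL,max. W = mg = 12200 × 9.81 = 1.197×10^5 N.
V_stall = √(2W/(ρ·S·CL,max)) = √(2 × 1.197×10^5 / (0.59 × 46.6 × 1.96))
V_stall = √4442 = 66.6 m/s

V_stall = 66.6 m/s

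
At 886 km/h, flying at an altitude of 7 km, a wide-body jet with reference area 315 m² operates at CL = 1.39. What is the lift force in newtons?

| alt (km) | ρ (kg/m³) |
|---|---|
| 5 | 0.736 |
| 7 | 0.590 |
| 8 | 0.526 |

At 7 km, from the table: ρ = 0.590 kg/m³.
Convert speed: v = 886 km/h ÷ 3.6 = 246.1 m/s.
L = ½ρv²S·CL = ½ × 0.59 × 246.1² × 315 × 1.39 = 7.82×10^6 N ≈ 7820 kN

L = 7.82×10^6 N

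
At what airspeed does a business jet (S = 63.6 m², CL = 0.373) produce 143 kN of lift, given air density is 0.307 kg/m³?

L = ½ρv²S·CL ⇒ v = √(2L/(ρ·S·CL))
v = √(2 × 1.43×10^5 / (0.307 × 63.6 × 0.373)) = √39270 = 198 m/s

v = 198 m/s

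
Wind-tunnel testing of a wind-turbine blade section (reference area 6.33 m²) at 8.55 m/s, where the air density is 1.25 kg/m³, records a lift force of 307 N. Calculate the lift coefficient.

CL = 1.06

From L = ½ρv²S·CL, rearranging gives CL = 2L/(ρv²S).
CL = 2 × 307 / (1.25 × 8.55² × 6.33) = 1.06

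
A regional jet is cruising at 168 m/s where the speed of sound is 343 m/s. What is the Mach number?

M = 0.49

M = v/a = 168 / 343 = 0.49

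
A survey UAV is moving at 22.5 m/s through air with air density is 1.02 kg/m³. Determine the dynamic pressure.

q = 258 Pa

q = ½ρv² = ½ × 1.02 × 22.5² = 258 Pa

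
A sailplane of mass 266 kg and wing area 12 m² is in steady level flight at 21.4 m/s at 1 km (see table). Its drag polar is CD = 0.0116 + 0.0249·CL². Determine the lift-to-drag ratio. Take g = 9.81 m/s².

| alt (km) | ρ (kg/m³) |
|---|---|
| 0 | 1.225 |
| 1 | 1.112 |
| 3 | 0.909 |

At 1 km, from the table: ρ = 1.112 kg/m³.
In steady level flight, lift balances weight: W = mg = 266 × 9.81 = 2609.5 N.
q = ½ρv² = ½ × 1.112 × 21.4² = 254.6 Pa.
CL = W/(q·S) = 2609.5 / (254.6 × 12) = 0.854.
CD = 0.0116 + 0.0249 × 0.854² = 0.02976.
L/D = CL/CD = 0.854 / 0.02976 = 28.7

L/D = 28.7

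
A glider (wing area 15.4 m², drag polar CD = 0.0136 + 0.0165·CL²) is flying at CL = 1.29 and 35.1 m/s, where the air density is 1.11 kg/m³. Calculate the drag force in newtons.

D = 432 N

CD = 0.0136 + 0.0165 × 1.29² = 0.04106
D = ½ρv²S·CD = ½ × 1.11 × 35.1² × 15.4 × 0.04106 = 432 N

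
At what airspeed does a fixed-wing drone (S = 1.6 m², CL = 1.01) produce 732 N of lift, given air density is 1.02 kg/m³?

L = ½ρv²S·CL ⇒ v = √(2L/(ρ·S·CL))
v = √(2 × 732 / (1.02 × 1.6 × 1.01)) = √888.2 = 29.8 m/s

v = 29.8 m/s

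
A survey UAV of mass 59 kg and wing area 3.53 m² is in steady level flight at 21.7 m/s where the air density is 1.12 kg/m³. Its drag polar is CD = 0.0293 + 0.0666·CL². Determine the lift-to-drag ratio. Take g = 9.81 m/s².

Level flight ⇒ L = W = m·g = 59 × 9.81 = 578.79 N.
Dynamic pressure q = 0.5 × 1.12 × 21.7² = 263.7 Pa.
CL = 2W/(ρv²S) = 2×578.79/(1.12×21.7²×3.53) = 0.6218.
CD = 0.0293 + 0.0666 × 0.6218² = 0.05505.
L/D = CL/CD = 0.6218 / 0.05505 = 11.3

L/D = 11.3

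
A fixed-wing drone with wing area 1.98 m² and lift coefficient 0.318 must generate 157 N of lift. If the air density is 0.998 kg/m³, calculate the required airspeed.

v = 22.4 m/s

L = ½ρv²S·CL ⇒ v = √(2L/(ρ·S·CL))
v = √(2 × 157 / (0.998 × 1.98 × 0.318)) = √499.7 = 22.4 m/s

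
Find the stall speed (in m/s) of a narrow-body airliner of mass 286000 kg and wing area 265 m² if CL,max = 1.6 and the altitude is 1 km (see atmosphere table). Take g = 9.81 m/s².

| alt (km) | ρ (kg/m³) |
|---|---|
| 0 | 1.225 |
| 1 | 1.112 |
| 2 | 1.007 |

At 1 km, from the table: ρ = 1.112 kg/m³.
Stall occurs when L = W at CL,max. W = mg = 286000 × 9.81 = 2.806×10^6 N.
V_stall = √(2W/(ρ·S·CL,max)) = √(2 × 2.806×10^6 / (1.112 × 265 × 1.6))
V_stall = √11900 = 109 m/s

V_stall = 109 m/s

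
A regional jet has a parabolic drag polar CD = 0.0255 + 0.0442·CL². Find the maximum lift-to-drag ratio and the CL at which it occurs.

For CD = CD0 + K·CL², (L/D)max occurs at CL* = √(CD0/K) and equals 1/(2√(K·CD0)).
(L/D)max = 1/(2√(0.0442 × 0.0255)) = 1/(2 × 0.03357) = 14.9
CL* = √(0.0255/0.0442) = 0.76

(L/D)max = 14.9, at CL = 0.76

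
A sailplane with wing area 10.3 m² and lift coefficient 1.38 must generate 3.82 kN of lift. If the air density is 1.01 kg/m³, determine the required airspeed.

L = ½ρv²S·CL ⇒ v = √(2L/(ρ·S·CL))
v = √(2 × 3820 / (1.01 × 10.3 × 1.38)) = √532.2 = 23.1 m/s

v = 23.1 m/s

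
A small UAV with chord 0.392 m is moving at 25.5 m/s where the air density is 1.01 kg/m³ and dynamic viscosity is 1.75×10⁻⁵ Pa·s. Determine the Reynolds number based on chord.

Re = 5.77×10^5

Re = ρ·v·c/μ = 1.01 × 25.5 × 0.392 / (1.75×10⁻⁵) = 5.77×10^5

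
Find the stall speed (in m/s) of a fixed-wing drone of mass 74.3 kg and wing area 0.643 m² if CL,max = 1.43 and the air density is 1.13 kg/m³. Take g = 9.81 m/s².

V_stall = 37.5 m/s

At stall, lift equals weight: L = W = m·g = 74.3 × 9.81 = 728.9 N.
V_stall = √(2W/(ρ·S·CL,max)) = √(2 × 728.9 / (1.13 × 0.643 × 1.43))
V_stall = √1403 = 37.5 m/s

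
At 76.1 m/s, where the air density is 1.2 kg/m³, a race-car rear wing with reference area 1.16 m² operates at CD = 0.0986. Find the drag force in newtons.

D = ½ρv²S·CD = ½ × 1.2 × 76.1² × 1.16 × 0.0986 = 397 N

D = 397 N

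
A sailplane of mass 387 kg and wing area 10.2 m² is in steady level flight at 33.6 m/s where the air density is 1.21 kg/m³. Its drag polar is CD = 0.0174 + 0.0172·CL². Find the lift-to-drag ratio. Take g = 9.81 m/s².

In steady level flight, lift balances weight: W = mg = 387 × 9.81 = 3796.5 N.
Dynamic pressure q = 0.5 × 1.21 × 33.6² = 683 Pa.
CL = 2W/(ρv²S) = 2×3796.5/(1.21×33.6²×10.2) = 0.5449.
CD = 0.0174 + 0.0172 × 0.5449² = 0.02251.
L/D = CL/CD = 0.5449 / 0.02251 = 24.2

L/D = 24.2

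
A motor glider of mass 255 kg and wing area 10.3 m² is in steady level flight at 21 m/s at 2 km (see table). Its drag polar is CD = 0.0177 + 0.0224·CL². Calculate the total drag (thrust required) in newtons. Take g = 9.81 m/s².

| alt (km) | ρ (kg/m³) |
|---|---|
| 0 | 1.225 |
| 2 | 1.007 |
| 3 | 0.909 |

At 2 km, from the table: ρ = 1.007 kg/m³.
Weight W = mg = 255 × 9.81 = 2501.6 N; in level flight L = W.
Dynamic pressure q = 0.5 × 1.007 × 21² = 222 Pa.
CL = W/(q·S) = 2501.6 / (222 × 10.3) = 1.094.
CD = 0.0177 + 0.0224 × 1.094² = 0.0445.
D = q·S·CD = 222 × 10.3 × 0.0445 = 101.8 N

D = 102 N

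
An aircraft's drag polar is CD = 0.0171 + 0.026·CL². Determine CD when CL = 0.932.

CD = 0.0171 + 0.026 × 0.932² = 0.0171 + 0.02258 = 0.0397

CD = 0.0397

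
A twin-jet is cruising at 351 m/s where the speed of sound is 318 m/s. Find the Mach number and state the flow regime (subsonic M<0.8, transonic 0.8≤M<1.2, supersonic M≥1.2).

M = 1.1 (transonic)

M = v/a = 351 / 318 = 1.1
M = 1.1 → transonic.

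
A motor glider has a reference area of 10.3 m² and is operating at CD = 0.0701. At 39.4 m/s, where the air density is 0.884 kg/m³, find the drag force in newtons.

D = 495 N

D = ½ρv²S·CD = ½ × 0.884 × 39.4² × 10.3 × 0.0701 = 495 N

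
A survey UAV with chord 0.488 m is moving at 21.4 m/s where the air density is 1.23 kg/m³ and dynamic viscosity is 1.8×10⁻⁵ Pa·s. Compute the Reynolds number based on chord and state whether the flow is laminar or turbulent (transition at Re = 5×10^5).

Re = ρ·v·c/μ = 1.23 × 21.4 × 0.488 / (1.8×10⁻⁵) = 7.14×10^5
Since 7.14×10^5 > 5×10^5, the flow is turbulent.

Re = 7.14×10^5 (turbulent)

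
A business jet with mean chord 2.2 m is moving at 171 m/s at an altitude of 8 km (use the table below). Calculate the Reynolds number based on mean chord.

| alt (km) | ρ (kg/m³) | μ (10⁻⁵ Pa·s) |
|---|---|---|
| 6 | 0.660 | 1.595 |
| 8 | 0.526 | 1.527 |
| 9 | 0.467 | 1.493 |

At 8 km, from the table: ρ = 0.526 kg/m³, μ = 1.527×10⁻⁵ Pa·s.
Re = ρ·v·c/μ = 0.526 × 171 × 2.2 / (1.527×10⁻⁵) = 1.3×10^7

Re = 1.3×10^7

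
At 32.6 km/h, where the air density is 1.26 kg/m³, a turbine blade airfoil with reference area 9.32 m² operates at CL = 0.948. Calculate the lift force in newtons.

Convert speed: v = 32.6 km/h ÷ 3.6 = 9.056 m/s.
Dynamic pressure q = ½ρv² = ½ × 1.26 × 9.056² = 51.66 Pa.
L = q·S·CL = 51.66 × 9.32 × 0.948 = 456 N

L = 456 N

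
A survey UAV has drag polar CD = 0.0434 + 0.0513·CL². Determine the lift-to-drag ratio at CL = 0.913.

CD = 0.0434 + 0.0513 × 0.913² = 0.08616
L/D = CL/CD = 0.913 / 0.08616 = 10.6

L/D = 10.6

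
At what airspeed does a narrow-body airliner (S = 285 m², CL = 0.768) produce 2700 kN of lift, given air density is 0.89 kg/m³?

v = 166 m/s

L = ½ρv²S·CL ⇒ v = √(2L/(ρ·S·CL))
v = √(2 × 2.7×10^6 / (0.89 × 285 × 0.768)) = √27720 = 166 m/s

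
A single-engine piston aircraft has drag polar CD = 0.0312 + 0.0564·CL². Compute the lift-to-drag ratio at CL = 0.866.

CD = 0.0312 + 0.0564 × 0.866² = 0.0735
L/D = CL/CD = 0.866 / 0.0735 = 11.8

L/D = 11.8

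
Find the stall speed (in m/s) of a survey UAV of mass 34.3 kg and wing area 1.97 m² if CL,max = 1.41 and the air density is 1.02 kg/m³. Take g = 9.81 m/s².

Weight W = mg = 34.3 × 9.81 = 336.5 N.
From L = ½ρV²S·CL,max = W: V_stall = √(2W/(ρSCL,max)) = √(2·336.5/(1.02·1.97·1.41))
V_stall = √237.5 = 15.4 m/s

V_stall = 15.4 m/s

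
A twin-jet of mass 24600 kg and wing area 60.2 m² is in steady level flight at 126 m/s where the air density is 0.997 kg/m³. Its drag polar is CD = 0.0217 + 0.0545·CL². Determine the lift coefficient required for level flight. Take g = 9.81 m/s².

CL = 0.507

Level flight ⇒ L = W = m·g = 24600 × 9.81 = 2.4133×10^5 N.
q = ½ρv² = ½ × 0.997 × 126² = 7914 Pa.
CL = 2W/(ρv²S) = 2×2.4133×10^5/(0.997×126²×60.2) = 0.5065.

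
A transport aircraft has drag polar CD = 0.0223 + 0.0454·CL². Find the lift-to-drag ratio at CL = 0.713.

CD = 0.0223 + 0.0454 × 0.713² = 0.04538
L/D = CL/CD = 0.713 / 0.04538 = 15.7

L/D = 15.7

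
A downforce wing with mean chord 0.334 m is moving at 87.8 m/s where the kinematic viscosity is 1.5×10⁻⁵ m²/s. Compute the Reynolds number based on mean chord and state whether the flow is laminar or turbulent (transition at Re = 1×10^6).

Re = v·c/ν = 87.8 × 0.334 / (1.5×10⁻⁵) = 1.96×10^6
Since 1.96×10^6 > 1×10^6, the flow is turbulent.

Re = 1.96×10^6 (turbulent)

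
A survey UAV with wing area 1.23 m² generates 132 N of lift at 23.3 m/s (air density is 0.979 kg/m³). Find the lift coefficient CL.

CL = 0.404

From L = ½ρv²S·CL, rearranging gives CL = 2L/(ρv²S).
CL = 2 × 132 / (0.979 × 23.3² × 1.23) = 0.404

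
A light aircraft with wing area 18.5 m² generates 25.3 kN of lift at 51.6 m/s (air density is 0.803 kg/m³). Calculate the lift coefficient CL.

From L = ½ρv²S·CL, rearranging gives CL = 2L/(ρv²S).
CL = 2 × 25300 / (0.803 × 51.6² × 18.5) = 1.28

CL = 1.28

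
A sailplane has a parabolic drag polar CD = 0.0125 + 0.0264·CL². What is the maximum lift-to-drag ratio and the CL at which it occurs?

(L/D)max = 27.5, at CL = 0.688

For CD = CD0 + K·CL², (L/D)max occurs at CL* = √(CD0/K) and equals 1/(2√(K·CD0)).
(L/D)max = 1/(2√(0.0264 × 0.0125)) = 1/(2 × 0.01817) = 27.5
CL* = √(0.0125/0.0264) = 0.688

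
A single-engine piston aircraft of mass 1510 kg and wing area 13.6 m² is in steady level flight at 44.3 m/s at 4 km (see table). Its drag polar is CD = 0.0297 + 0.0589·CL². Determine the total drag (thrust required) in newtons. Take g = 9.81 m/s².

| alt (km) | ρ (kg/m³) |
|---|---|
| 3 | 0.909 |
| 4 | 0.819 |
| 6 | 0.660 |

D = 1510 N

At 4 km, from the table: ρ = 0.819 kg/m³.
In steady level flight, lift balances weight: W = mg = 1510 × 9.81 = 14813 N.
Dynamic pressure q = 0.5 × 0.819 × 44.3² = 803.6 Pa.
Required CL = L/(qS) = 14813/(803.6·13.6) = 1.355.
CD = 0.0297 + 0.0589 × 1.355² = 0.1379.
D = q·S·CD = 803.6 × 13.6 × 0.1379 = 1507 N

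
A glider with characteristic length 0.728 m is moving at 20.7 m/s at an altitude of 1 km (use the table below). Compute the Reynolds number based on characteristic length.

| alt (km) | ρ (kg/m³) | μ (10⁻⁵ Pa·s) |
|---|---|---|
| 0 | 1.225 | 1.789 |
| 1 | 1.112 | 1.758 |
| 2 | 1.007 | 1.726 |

Re = 9.53×10^5

At 1 km, from the table: ρ = 1.112 kg/m³, μ = 1.758×10⁻⁵ Pa·s.
Re = ρ·v·c/μ = 1.112 × 20.7 × 0.728 / (1.758×10⁻⁵) = 9.53×10^5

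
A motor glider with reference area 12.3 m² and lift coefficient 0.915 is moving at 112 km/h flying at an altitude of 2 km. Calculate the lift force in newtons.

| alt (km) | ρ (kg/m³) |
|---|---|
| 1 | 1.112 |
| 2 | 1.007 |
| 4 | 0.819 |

At 2 km, from the table: ρ = 1.007 kg/m³.
Convert speed: v = 112 km/h ÷ 3.6 = 31.11 m/s.
Dynamic pressure q = ½ρv² = ½ × 1.007 × 31.11² = 487.3 Pa.
L = q·S·CL = 487.3 × 12.3 × 0.915 = 5480 N ≈ 5.48 kN

L = 5480 N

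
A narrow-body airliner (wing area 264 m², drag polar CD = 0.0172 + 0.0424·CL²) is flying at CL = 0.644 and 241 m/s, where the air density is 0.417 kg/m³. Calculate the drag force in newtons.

CD = 0.0172 + 0.0424 × 0.644² = 0.03478
D = ½ρv²S·CD = ½ × 0.417 × 241² × 264 × 0.03478 = 1.11×10^5 N

D = 1.11×10^5 N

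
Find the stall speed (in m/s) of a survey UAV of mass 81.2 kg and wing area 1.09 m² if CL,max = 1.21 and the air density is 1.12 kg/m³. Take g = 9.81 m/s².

At stall, lift equals weight: L = W = m·g = 81.2 × 9.81 = 796.6 N.
From L = ½ρV²S·CL,max = W: V_stall = √(2W/(ρSCL,max)) = √(2·796.6/(1.12·1.09·1.21))
V_stall = √1079 = 32.8 m/s

V_stall = 32.8 m/s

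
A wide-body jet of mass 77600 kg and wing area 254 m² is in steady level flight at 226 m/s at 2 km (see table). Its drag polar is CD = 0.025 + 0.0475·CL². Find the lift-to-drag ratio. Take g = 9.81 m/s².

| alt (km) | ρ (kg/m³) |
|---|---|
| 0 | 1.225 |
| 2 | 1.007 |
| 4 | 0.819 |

At 2 km, from the table: ρ = 1.007 kg/m³.
In steady level flight, lift balances weight: W = mg = 77600 × 9.81 = 7.6126×10^5 N.
q = ½ρv² = ½ × 1.007 × 226² = 25720 Pa.
CL = 2W/(ρv²S) = 2×7.6126×10^5/(1.007×226²×254) = 0.1165.
CD = 0.025 + 0.0475 × 0.1165² = 0.02565.
L/D = CL/CD = 0.1165 / 0.02565 = 4.54

L/D = 4.54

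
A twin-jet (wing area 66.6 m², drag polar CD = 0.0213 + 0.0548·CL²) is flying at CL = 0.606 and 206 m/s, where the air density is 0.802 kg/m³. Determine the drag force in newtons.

D = 46900 N

CD = 0.0213 + 0.0548 × 0.606² = 0.04142
D = ½ρv²S·CD = ½ × 0.802 × 206² × 66.6 × 0.04142 = 46900 N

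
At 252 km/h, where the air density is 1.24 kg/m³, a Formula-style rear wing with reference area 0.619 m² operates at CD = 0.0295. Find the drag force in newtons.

Convert speed: v = 252 km/h ÷ 3.6 = 70 m/s.
Dynamic pressure q = ½ρv² = ½ × 1.24 × 70² = 3038 Pa.
D = q·S·CD = 3038 × 0.619 × 0.0295 = 55.5 N

D = 55.5 N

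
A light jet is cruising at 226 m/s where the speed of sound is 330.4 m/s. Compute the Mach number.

M = v/a = 226 / 330.4 = 0.684

M = 0.684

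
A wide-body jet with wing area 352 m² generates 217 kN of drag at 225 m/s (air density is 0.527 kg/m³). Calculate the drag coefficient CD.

From D = ½ρv²S·CD, rearranging gives CD = 2D/(ρv²S).
CD = 2 × 2.17×10^5 / (0.527 × 225² × 352) = 0.0462

CD = 0.0462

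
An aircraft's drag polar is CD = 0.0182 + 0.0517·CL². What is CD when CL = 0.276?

CD = 0.0221

CD = 0.0182 + 0.0517 × 0.276² = 0.0182 + 0.003938 = 0.0221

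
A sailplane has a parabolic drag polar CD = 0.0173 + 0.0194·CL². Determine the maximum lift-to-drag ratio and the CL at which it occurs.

For CD = CD0 + K·CL², (L/D)max occurs at CL* = √(CD0/K) and equals 1/(2√(K·CD0)).
(L/D)max = 1/(2√(0.0194 × 0.0173)) = 1/(2 × 0.01832) = 27.3
CL* = √(0.0173/0.0194) = 0.944

(L/D)max = 27.3, at CL = 0.944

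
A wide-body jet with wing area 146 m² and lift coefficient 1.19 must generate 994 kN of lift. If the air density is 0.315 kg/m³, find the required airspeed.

L = ½ρv²S·CL ⇒ v = √(2L/(ρ·S·CL))
v = √(2 × 9.94×10^5 / (0.315 × 146 × 1.19)) = √36330 = 191 m/s

v = 191 m/s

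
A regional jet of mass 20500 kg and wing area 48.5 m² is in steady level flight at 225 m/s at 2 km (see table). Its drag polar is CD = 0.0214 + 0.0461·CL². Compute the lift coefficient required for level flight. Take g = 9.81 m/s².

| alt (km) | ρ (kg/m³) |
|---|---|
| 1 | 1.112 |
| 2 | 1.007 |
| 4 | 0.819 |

At 2 km, from the table: ρ = 1.007 kg/m³.
In steady level flight, lift balances weight: W = mg = 20500 × 9.81 = 2.011×10^5 N.
q = ½ρv² = ½ × 1.007 × 225² = 25490 Pa.
CL = W/(q·S) = 2.011×10^5 / (25490 × 48.5) = 0.1627.

CL = 0.163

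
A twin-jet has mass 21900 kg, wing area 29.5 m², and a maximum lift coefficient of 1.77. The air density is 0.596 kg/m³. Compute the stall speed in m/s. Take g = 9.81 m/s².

Stall occurs when L = W at CL,max. W = mg = 21900 × 9.81 = 2.148×10^5 N.
V_stall = √(2W/(ρ·S·CL,max)) = √(2 × 2.148×10^5 / (0.596 × 29.5 × 1.77))
V_stall = √13810 = 118 m/s

V_stall = 118 m/s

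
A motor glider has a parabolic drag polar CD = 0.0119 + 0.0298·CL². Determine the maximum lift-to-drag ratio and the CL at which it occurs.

(L/D)max = 26.6, at CL = 0.632

For CD = CD0 + K·CL², (L/D)max occurs at CL* = √(CD0/K) and equals 1/(2√(K·CD0)).
(L/D)max = 1/(2√(0.0298 × 0.0119)) = 1/(2 × 0.01883) = 26.6
CL* = √(0.0119/0.0298) = 0.632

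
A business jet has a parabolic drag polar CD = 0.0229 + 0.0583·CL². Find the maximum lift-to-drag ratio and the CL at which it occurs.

For CD = CD0 + K·CL², (L/D)max occurs at CL* = √(CD0/K) and equals 1/(2√(K·CD0)).
(L/D)max = 1/(2√(0.0583 × 0.0229)) = 1/(2 × 0.03654) = 13.7
CL* = √(0.0229/0.0583) = 0.627

(L/D)max = 13.7, at CL = 0.627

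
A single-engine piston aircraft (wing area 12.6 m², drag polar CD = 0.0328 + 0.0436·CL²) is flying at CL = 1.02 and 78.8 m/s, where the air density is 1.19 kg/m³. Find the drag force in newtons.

CD = 0.0328 + 0.0436 × 1.02² = 0.07816
D = ½ρv²S·CD = ½ × 1.19 × 78.8² × 12.6 × 0.07816 = 3640 N

D = 3640 N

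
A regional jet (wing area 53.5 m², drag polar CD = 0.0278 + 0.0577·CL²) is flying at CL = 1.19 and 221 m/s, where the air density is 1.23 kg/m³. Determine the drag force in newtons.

D = 1.76×10^5 N

CD = 0.0278 + 0.0577 × 1.19² = 0.1095
D = ½ρv²S·CD = ½ × 1.23 × 221² × 53.5 × 0.1095 = 1.76×10^5 N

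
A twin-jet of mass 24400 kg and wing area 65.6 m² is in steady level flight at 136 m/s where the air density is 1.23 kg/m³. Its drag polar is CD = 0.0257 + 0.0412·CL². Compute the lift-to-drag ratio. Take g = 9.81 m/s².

Weight W = mg = 24400 × 9.81 = 2.3936×10^5 N; in level flight L = W.
q = ½ρv² = ½ × 1.23 × 136² = 11380 Pa.
CL = 2W/(ρv²S) = 2×2.3936×10^5/(1.23×136²×65.6) = 0.3208.
CD = 0.0257 + 0.0412 × 0.3208² = 0.02994.
L/D = CL/CD = 0.3208 / 0.02994 = 10.7

L/D = 10.7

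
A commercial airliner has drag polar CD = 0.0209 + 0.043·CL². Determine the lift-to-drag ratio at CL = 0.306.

L/D = 12.3

CD = 0.0209 + 0.043 × 0.306² = 0.02493
L/D = CL/CD = 0.306 / 0.02493 = 12.3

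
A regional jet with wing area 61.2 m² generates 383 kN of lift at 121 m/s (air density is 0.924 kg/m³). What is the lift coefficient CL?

CL = 0.925

From L = ½ρv²S·CL, rearranging gives CL = 2L/(ρv²S).
CL = 2 × 3.83×10^5 / (0.924 × 121² × 61.2) = 0.925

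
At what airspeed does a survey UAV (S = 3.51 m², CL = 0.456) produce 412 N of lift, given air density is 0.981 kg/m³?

v = 22.9 m/s

L = ½ρv²S·CL ⇒ v = √(2L/(ρ·S·CL))
v = √(2 × 412 / (0.981 × 3.51 × 0.456)) = √524.8 = 22.9 m/s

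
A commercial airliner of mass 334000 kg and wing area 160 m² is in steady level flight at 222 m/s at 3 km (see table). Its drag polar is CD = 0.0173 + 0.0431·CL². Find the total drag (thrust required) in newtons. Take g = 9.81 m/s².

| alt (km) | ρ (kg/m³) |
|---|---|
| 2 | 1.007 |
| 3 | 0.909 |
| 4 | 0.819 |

D = 1.91×10^5 N

At 3 km, from the table: ρ = 0.909 kg/m³.
In steady level flight, lift balances weight: W = mg = 334000 × 9.81 = 3.2765×10^6 N.
Dynamic pressure q = 0.5 × 0.909 × 222² = 22400 Pa.
CL = W/(q·S) = 3.2765×10^6 / (22400 × 160) = 0.9142.
CD = 0.0173 + 0.0431 × 0.9142² = 0.05332.
D = q·S·CD = 22400 × 160 × 0.05332 = 1.911×10^5 N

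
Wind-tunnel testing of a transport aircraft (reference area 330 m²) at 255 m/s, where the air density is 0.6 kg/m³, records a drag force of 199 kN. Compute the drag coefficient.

CD = 0.0309

From D = ½ρv²S·CD, rearranging gives CD = 2D/(ρv²S).
CD = 2 × 1.99×10^5 / (0.6 × 255² × 330) = 0.0309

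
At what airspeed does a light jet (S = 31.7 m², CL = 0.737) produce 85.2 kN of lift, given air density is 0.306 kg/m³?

v = 154 m/s

L = ½ρv²S·CL ⇒ v = √(2L/(ρ·S·CL))
v = √(2 × 85200 / (0.306 × 31.7 × 0.737)) = √23840 = 154 m/s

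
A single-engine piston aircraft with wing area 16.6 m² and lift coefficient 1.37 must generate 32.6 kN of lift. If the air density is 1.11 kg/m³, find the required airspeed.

L = ½ρv²S·CL ⇒ v = √(2L/(ρ·S·CL))
v = √(2 × 32600 / (1.11 × 16.6 × 1.37)) = √2583 = 50.8 m/s

v = 50.8 m/s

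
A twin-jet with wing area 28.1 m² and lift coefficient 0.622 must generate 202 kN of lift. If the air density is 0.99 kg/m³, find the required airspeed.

v = 153 m/s

L = ½ρv²S·CL ⇒ v = √(2L/(ρ·S·CL))
v = √(2 × 2.02×10^5 / (0.99 × 28.1 × 0.622)) = √23350 = 153 m/s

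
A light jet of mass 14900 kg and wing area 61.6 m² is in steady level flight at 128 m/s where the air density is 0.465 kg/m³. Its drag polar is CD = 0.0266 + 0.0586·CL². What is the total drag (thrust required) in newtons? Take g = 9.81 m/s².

Level flight ⇒ L = W = m·g = 14900 × 9.81 = 1.4617×10^5 N.
q = ½ρv² = ½ × 0.465 × 128² = 3809 Pa.
CL = 2W/(ρv²S) = 2×1.4617×10^5/(0.465×128²×61.6) = 0.6229.
CD = 0.0266 + 0.0586 × 0.6229² = 0.04934.
D = q·S·CD = 3809 × 61.6 × 0.04934 = 11580 N

D = 11600 N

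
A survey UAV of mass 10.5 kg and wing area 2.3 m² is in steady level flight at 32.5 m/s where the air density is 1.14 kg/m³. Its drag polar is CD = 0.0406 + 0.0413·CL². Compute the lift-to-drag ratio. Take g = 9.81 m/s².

L/D = 1.82

In steady level flight, lift balances weight: W = mg = 10.5 × 9.81 = 103.01 N.
q = ½ρv² = ½ × 1.14 × 32.5² = 602.1 Pa.
CL = W/(q·S) = 103.01 / (602.1 × 2.3) = 0.07439.
CD = 0.0406 + 0.0413 × 0.07439² = 0.04083.
L/D = CL/CD = 0.07439 / 0.04083 = 1.82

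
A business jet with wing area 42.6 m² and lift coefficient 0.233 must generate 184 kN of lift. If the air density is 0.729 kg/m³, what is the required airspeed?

v = 226 m/s

L = ½ρv²S·CL ⇒ v = √(2L/(ρ·S·CL))
v = √(2 × 1.84×10^5 / (0.729 × 42.6 × 0.233)) = √50860 = 226 m/s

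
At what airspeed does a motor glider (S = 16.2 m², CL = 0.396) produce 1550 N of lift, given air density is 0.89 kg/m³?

L = ½ρv²S·CL ⇒ v = √(2L/(ρ·S·CL))
v = √(2 × 1550 / (0.89 × 16.2 × 0.396)) = √543 = 23.3 m/s

v = 23.3 m/s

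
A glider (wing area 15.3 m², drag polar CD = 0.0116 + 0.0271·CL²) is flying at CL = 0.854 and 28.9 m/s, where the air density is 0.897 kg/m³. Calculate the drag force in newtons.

D = 180 N

CD = 0.0116 + 0.0271 × 0.854² = 0.03136
D = ½ρv²S·CD = ½ × 0.897 × 28.9² × 15.3 × 0.03136 = 180 N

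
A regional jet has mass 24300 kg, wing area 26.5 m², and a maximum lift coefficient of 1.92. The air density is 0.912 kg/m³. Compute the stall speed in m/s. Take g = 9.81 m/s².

V_stall = 101 m/s

Stall occurs when L = W at CL,max. W = mg = 24300 × 9.81 = 2.384×10^5 N.
From L = ½ρV²S·CL,max = W: V_stall = √(2W/(ρSCL,max)) = √(2·2.384×10^5/(0.912·26.5·1.92))
V_stall = √10270 = 101 m/s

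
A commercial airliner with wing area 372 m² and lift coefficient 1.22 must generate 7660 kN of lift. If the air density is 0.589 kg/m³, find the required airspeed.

v = 239 m/s

L = ½ρv²S·CL ⇒ v = √(2L/(ρ·S·CL))
v = √(2 × 7.66×10^6 / (0.589 × 372 × 1.22)) = √57310 = 239 m/s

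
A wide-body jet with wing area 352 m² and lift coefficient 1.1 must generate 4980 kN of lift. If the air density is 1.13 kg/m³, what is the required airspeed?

v = 151 m/s

L = ½ρv²S·CL ⇒ v = √(2L/(ρ·S·CL))
v = √(2 × 4.98×10^6 / (1.13 × 352 × 1.1)) = √22760 = 151 m/s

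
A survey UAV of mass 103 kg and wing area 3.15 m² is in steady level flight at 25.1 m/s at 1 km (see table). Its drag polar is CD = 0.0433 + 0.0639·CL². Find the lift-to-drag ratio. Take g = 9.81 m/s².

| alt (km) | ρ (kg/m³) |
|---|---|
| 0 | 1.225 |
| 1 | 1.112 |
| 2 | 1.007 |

At 1 km, from the table: ρ = 1.112 kg/m³.
Level flight ⇒ L = W = m·g = 103 × 9.81 = 1010.4 N.
Dynamic pressure q = 0.5 × 1.112 × 25.1² = 350.3 Pa.
CL = 2W/(ρv²S) = 2×1010.4/(1.112×25.1²×3.15) = 0.9157.
CD = 0.0433 + 0.0639 × 0.9157² = 0.09689.
L/D = CL/CD = 0.9157 / 0.09689 = 9.45

L/D = 9.45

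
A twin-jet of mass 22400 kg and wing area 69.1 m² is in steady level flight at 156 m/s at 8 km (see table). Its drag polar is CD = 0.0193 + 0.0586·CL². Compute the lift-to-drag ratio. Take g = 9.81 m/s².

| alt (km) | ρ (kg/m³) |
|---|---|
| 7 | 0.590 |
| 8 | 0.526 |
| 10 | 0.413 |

L/D = 14.7

At 8 km, from the table: ρ = 0.526 kg/m³.
Level flight ⇒ L = W = m·g = 22400 × 9.81 = 2.1974×10^5 N.
q = ½ρv² = ½ × 0.526 × 156² = 6400 Pa.
CL = W/(q·S) = 2.1974×10^5 / (6400 × 69.1) = 0.4969.
CD = 0.0193 + 0.0586 × 0.4969² = 0.03377.
L/D = CL/CD = 0.4969 / 0.03377 = 14.7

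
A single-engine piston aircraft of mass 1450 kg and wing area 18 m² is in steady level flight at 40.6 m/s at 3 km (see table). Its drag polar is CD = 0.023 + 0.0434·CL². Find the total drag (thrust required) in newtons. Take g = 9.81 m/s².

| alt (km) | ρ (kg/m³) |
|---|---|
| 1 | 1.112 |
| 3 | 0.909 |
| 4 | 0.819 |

At 3 km, from the table: ρ = 0.909 kg/m³.
Weight W = mg = 1450 × 9.81 = 14224 N; in level flight L = W.
Dynamic pressure q = 0.5 × 0.909 × 40.6² = 749.2 Pa.
Required CL = L/(qS) = 14224/(749.2·18) = 1.055.
CD = 0.023 + 0.0434 × 1.055² = 0.07129.
D = q·S·CD = 749.2 × 18 × 0.07129 = 961.3 N

D = 961 N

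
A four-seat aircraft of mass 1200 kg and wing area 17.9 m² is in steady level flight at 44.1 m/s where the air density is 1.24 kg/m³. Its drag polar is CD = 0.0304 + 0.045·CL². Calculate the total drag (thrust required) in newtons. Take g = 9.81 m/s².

D = 945 N

Level flight ⇒ L = W = m·g = 1200 × 9.81 = 11772 N.
q = ½ρv² = ½ × 1.24 × 44.1² = 1206 Pa.
CL = W/(q·S) = 11772 / (1206 × 17.9) = 0.5454.
CD = 0.0304 + 0.045 × 0.5454² = 0.04379.
D = q·S·CD = 1206 × 17.9 × 0.04379 = 945.1 N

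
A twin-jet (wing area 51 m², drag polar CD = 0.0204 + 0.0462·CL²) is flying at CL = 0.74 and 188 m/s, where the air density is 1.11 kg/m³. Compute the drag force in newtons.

CD = 0.0204 + 0.0462 × 0.74² = 0.0457
D = ½ρv²S·CD = ½ × 1.11 × 188² × 51 × 0.0457 = 45700 N

D = 45700 N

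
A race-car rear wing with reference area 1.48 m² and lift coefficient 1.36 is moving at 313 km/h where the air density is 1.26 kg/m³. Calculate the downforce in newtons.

L = 9590 N

Convert speed: v = 313 km/h ÷ 3.6 = 86.94 m/s.
Dynamic pressure q = ½ρv² = ½ × 1.26 × 86.94² = 4762 Pa.
L = q·S·CL = 4762 × 1.48 × 1.36 = 9590 N ≈ 9.59 kN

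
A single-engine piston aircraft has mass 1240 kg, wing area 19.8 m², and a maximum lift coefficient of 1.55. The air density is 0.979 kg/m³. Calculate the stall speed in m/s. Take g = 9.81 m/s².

Weight W = mg = 1240 × 9.81 = 12160 N.
V_stall = √(2W/(ρ·S·CL,max)) = √(2 × 12160 / (0.979 × 19.8 × 1.55))
V_stall = √809.7 = 28.5 m/s

V_stall = 28.5 m/s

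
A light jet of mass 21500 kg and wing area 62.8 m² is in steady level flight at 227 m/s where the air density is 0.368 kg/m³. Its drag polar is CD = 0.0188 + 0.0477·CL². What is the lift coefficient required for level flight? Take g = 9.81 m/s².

In steady level flight, lift balances weight: W = mg = 21500 × 9.81 = 2.1092×10^5 N.
q = ½ρv² = ½ × 0.368 × 227² = 9481 Pa.
Required CL = L/(qS) = 2.1092×10^5/(9481·62.8) = 0.3542.

CL = 0.354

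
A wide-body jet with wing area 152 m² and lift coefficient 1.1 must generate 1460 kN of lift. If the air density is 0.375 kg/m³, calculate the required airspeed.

L = ½ρv²S·CL ⇒ v = √(2L/(ρ·S·CL))
v = √(2 × 1.46×10^6 / (0.375 × 152 × 1.1)) = √46570 = 216 m/s

v = 216 m/s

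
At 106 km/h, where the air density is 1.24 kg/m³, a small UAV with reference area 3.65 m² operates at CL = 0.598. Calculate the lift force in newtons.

Convert speed: v = 106 km/h ÷ 3.6 = 29.44 m/s.
Dynamic pressure q = ½ρv² = ½ × 1.24 × 29.44² = 537.5 Pa.
L = q·S·CL = 537.5 × 3.65 × 0.598 = 1170 N

L = 1170 N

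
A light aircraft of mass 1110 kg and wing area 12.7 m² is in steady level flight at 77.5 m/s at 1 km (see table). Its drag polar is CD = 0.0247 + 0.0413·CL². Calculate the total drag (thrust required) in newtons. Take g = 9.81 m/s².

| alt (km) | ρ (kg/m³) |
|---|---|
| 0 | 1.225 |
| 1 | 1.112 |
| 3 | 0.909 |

D = 1160 N

At 1 km, from the table: ρ = 1.112 kg/m³.
Weight W = mg = 1110 × 9.81 = 10889 N; in level flight L = W.
q = ½ρv² = ½ × 1.112 × 77.5² = 3339 Pa.
CL = 2W/(ρv²S) = 2×10889/(1.112×77.5²×12.7) = 0.2567.
CD = 0.0247 + 0.0413 × 0.2567² = 0.02742.
D = q·S·CD = 3339 × 12.7 × 0.02742 = 1163 N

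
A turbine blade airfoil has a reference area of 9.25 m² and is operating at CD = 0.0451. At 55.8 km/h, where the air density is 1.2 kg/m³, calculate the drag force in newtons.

D = 60.1 N

Convert speed: v = 55.8 km/h ÷ 3.6 = 15.5 m/s.
Dynamic pressure q = ½ρv² = ½ × 1.2 × 15.5² = 144.1 Pa.
D = q·S·CD = 144.1 × 9.25 × 0.0451 = 60.1 N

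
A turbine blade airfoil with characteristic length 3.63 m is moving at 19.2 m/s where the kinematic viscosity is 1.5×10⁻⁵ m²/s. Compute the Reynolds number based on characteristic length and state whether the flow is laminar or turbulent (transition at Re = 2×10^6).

Re = 4.65×10^6 (turbulent)

Re = v·c/ν = 19.2 × 3.63 / (1.5×10⁻⁵) = 4.65×10^6
Since 4.65×10^6 > 2×10^6, the flow is turbulent.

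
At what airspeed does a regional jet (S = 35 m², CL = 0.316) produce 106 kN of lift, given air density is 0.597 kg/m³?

v = 179 m/s

L = ½ρv²S·CL ⇒ v = √(2L/(ρ·S·CL))
v = √(2 × 1.06×10^5 / (0.597 × 35 × 0.316)) = √32110 = 179 m/s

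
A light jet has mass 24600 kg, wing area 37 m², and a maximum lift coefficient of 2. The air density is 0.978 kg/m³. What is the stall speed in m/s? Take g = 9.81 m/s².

Stall occurs when L = W at CL,max. W = mg = 24600 × 9.81 = 2.413×10^5 N.
From L = ½ρV²S·CL,max = W: V_stall = √(2W/(ρSCL,max)) = √(2·2.413×10^5/(0.978·37·2))
V_stall = √6669 = 81.7 m/s

V_stall = 81.7 m/s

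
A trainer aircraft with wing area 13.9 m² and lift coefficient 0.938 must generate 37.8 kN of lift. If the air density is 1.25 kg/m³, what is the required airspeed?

L = ½ρv²S·CL ⇒ v = √(2L/(ρ·S·CL))
v = √(2 × 37800 / (1.25 × 13.9 × 0.938)) = √4639 = 68.1 m/s

v = 68.1 m/s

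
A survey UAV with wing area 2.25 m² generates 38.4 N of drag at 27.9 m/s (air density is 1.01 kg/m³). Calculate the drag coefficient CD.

CD = 0.0434

From D = ½ρv²S·CD, rearranging gives CD = 2D/(ρv²S).
CD = 2 × 38.4 / (1.01 × 27.9² × 2.25) = 0.0434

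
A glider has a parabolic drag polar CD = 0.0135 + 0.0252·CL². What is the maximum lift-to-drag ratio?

For CD = CD0 + K·CL², (L/D)max occurs at CL* = √(CD0/K) and equals 1/(2√(K·CD0)).
(L/D)max = 1/(2√(0.0252 × 0.0135)) = 1/(2 × 0.01844) = 27.1

(L/D)max = 27.1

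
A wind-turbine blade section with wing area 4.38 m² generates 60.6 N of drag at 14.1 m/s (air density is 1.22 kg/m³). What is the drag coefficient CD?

From D = ½ρv²S·CD, rearranging gives CD = 2D/(ρv²S).
CD = 2 × 60.6 / (1.22 × 14.1² × 4.38) = 0.114

CD = 0.114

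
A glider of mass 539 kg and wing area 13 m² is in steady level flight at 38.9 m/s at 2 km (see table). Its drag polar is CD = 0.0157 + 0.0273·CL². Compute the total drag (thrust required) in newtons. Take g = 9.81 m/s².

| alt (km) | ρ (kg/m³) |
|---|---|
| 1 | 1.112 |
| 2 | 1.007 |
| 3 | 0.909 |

At 2 km, from the table: ρ = 1.007 kg/m³.
Level flight ⇒ L = W = m·g = 539 × 9.81 = 5287.6 N.
q = ½ρv² = ½ × 1.007 × 38.9² = 761.9 Pa.
CL = 2W/(ρv²S) = 2×5287.6/(1.007×38.9²×13) = 0.5338.
CD = 0.0157 + 0.0273 × 0.5338² = 0.02348.
D = q·S·CD = 761.9 × 13 × 0.02348 = 232.6 N

D = 233 N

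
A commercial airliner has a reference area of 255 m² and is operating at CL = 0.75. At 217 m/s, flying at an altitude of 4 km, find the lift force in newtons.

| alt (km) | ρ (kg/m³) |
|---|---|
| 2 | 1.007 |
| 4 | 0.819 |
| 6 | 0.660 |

At 4 km, from the table: ρ = 0.819 kg/m³.
Dynamic pressure q = ½ρv² = ½ × 0.819 × 217² = 19280 Pa.
L = q·S·CL = 19280 × 255 × 0.75 = 3.69×10^6 N ≈ 3690 kN

L = 3.69×10^6 N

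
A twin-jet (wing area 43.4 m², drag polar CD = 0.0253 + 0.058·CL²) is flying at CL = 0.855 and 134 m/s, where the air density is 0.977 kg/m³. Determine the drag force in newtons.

D = 25800 N

CD = 0.0253 + 0.058 × 0.855² = 0.0677
D = ½ρv²S·CD = ½ × 0.977 × 134² × 43.4 × 0.0677 = 25800 N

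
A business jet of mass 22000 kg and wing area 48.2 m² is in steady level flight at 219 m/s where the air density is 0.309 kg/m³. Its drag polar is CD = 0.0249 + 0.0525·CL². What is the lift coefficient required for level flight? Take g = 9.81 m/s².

In steady level flight, lift balances weight: W = mg = 22000 × 9.81 = 2.1582×10^5 N.
Dynamic pressure q = 0.5 × 0.309 × 219² = 7410 Pa.
Required CL = L/(qS) = 2.1582×10^5/(7410·48.2) = 0.6043.

CL = 0.604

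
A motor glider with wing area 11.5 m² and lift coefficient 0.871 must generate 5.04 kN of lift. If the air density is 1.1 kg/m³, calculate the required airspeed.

L = ½ρv²S·CL ⇒ v = √(2L/(ρ·S·CL))
v = √(2 × 5040 / (1.1 × 11.5 × 0.871)) = √914.9 = 30.2 m/s

v = 30.2 m/s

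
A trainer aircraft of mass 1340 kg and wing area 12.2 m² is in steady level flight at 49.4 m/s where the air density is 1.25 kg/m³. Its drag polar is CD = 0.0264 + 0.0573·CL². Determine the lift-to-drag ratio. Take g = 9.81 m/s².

In steady level flight, lift balances weight: W = mg = 1340 × 9.81 = 13145 N.
Dynamic pressure q = 0.5 × 1.25 × 49.4² = 1525 Pa.
CL = 2W/(ρv²S) = 2×13145/(1.25×49.4²×12.2) = 0.7064.
CD = 0.0264 + 0.0573 × 0.7064² = 0.055.
L/D = CL/CD = 0.7064 / 0.055 = 12.8

L/D = 12.8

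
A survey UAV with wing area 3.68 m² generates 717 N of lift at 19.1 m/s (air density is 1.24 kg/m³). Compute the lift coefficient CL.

From L = ½ρv²S·CL, rearranging gives CL = 2L/(ρv²S).
CL = 2 × 717 / (1.24 × 19.1² × 3.68) = 0.861

CL = 0.861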